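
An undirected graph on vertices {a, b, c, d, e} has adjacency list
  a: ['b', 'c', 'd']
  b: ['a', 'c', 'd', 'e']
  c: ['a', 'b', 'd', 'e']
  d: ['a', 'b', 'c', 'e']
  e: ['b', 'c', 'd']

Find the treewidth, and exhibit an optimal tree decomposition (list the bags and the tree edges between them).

The largest bag has 4 vertices, giving width 3; this decomposition certifies tw(G) ≤ 3. Conversely, {b, c, d, e} is a clique of size 4, and the vertices of any clique must share a bag in every tree decomposition; so some bag has ≥ 4 vertices and tw(G) ≥ 3. The upper and lower bounds meet at 3, so that is the treewidth.

Treewidth 3.
One such decomposition:
Bags: B1 = {a, b, c, d}  B2 = {b, c, d, e}
Tree: B1–B2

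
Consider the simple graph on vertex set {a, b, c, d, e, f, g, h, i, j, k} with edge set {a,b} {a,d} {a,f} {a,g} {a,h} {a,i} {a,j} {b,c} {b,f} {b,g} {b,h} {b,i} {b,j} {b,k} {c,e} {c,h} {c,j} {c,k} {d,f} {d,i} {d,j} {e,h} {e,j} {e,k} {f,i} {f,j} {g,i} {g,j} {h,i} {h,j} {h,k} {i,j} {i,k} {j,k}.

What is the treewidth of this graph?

4

A width-4 tree decomposition is:
Bags: B1 = {b, h, i, j, k}  B2 = {a, b, h, i, j}  B3 = {b, c, h, j, k}  B4 = {a, b, f, i, j}  B5 = {c, e, h, j, k}  B6 = {a, b, g, i, j}  B7 = {a, d, f, i, j}
Tree: B1–B2, B1–B3, B2–B4, B3–B5, B2–B6, B4–B7
The largest bag has 5 vertices, giving width 4; this decomposition certifies tw(G) ≤ 4. Conversely, {a, d, f, i, j} is a clique of size 5, and the vertices of any clique must share a bag in every tree decomposition; so some bag has ≥ 5 vertices and tw(G) ≥ 4. Hence tw(G) = 4 exactly.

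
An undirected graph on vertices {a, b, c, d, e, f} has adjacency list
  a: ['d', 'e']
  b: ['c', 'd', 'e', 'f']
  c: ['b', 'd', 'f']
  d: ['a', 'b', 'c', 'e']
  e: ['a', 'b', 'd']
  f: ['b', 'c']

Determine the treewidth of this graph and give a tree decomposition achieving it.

The largest bag has 3 vertices, giving width 2; this decomposition certifies tw(G) ≤ 2. On the other hand G contains the 3-clique {a, d, e}. A clique must lie in a single bag of any decomposition, so no decomposition can have width below 2. Hence tw(G) = 2 exactly.

Treewidth 2.
One optimal decomposition is:
Bags: B1 = {b, d, e}  B2 = {b, c, d}  B3 = {b, c, f}  B4 = {a, d, e}
Tree: B1–B2, B2–B3, B1–B4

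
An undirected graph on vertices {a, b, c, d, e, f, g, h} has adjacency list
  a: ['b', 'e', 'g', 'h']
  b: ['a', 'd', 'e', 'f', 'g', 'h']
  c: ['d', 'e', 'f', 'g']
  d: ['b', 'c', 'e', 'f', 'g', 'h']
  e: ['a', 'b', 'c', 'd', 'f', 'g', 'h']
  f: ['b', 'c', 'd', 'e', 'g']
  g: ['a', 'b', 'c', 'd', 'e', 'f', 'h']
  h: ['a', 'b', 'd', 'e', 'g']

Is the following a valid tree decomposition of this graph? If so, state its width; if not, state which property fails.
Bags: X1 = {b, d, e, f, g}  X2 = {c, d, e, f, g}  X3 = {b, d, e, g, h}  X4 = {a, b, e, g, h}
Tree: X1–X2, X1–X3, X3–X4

Checking the three conditions: (i) the bags cover all of {a, b, c, d, e, f, g, h}; (ii) for each edge, some bag contains both endpoints; (iii) the bags containing any fixed vertex form a subtree. All hold, so the decomposition is valid with width 5 − 1 = 4.

Yes; width 4.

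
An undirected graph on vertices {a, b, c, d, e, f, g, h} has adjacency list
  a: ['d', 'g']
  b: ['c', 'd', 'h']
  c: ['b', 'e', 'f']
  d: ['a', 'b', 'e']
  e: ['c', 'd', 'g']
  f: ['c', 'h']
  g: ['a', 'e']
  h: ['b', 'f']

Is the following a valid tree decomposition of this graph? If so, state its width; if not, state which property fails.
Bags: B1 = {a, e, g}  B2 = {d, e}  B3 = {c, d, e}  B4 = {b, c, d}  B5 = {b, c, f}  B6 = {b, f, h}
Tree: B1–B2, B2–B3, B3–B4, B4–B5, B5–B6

A tree decomposition must satisfy three properties: every vertex lies in some bag; for every edge, both endpoints lie together in some bag; and for every vertex, the bags containing it form a connected subtree. Here edge (a,d) lies in no bag, so the decomposition is invalid.

No — edge (a,d) lies in no bag.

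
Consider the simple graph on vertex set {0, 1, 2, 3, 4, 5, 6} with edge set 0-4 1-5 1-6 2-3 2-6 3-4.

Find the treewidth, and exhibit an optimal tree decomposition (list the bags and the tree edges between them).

Treewidth 1.
One such decomposition:
Bags: B1 = {0, 4}  B2 = {3, 4}  B3 = {2, 3}  B4 = {2, 6}  B5 = {1, 6}  B6 = {1, 5}
Tree: B1–B2, B2–B3, B3–B4, B4–B5, B5–B6

Every bag has size at most 2, so the width is 2 − 1 = 1 and tw(G) ≤ 1. Any graph with an edge has treewidth ≥ 1, and G has the edge 0–4. Combining the bounds, tw(G) = 1.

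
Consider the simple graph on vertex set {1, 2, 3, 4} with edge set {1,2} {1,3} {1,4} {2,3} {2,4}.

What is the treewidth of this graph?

2

A width-2 tree decomposition is:
Bags: B1 = {1, 2, 4}  B2 = {1, 2, 3}
Tree: B1–B2
The largest bag has 3 vertices, giving width 2; this decomposition certifies tw(G) ≤ 2. Conversely, {1, 2, 3} is a clique of size 3, and the vertices of any clique must share a bag in every tree decomposition; so some bag has ≥ 3 vertices and tw(G) ≥ 2. Therefore the treewidth is 2.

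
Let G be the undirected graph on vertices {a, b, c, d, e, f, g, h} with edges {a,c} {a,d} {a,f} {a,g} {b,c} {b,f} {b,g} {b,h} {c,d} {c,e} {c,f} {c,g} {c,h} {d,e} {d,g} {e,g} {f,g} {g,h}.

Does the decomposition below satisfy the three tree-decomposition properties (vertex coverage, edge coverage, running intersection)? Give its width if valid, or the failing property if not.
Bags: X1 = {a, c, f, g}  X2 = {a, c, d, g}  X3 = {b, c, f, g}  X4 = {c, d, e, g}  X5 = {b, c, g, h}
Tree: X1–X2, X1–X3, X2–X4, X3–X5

Vertex coverage: the bags together contain {a, b, c, d, e, f, g, h}, the full vertex set. Edge coverage: each edge of G has both endpoints in at least one bag. Running intersection: for every vertex, the bags containing it form a connected subtree. All three properties hold, so this is a valid tree decomposition of width max|bag| − 1 = 3, and hence tw(G) ≤ 3.

Yes; width 3.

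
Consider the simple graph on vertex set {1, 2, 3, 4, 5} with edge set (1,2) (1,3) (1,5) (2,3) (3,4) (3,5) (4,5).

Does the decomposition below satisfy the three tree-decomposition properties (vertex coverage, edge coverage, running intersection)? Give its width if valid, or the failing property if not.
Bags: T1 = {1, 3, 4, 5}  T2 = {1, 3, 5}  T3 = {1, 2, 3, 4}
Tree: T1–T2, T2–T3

No — bags containing vertex 4 are not connected in the tree.

A tree decomposition must satisfy three properties: every vertex lies in some bag; for every edge, both endpoints lie together in some bag; and for every vertex, the bags containing it form a connected subtree. Here bags containing vertex 4 are not connected in the tree, so the decomposition is invalid.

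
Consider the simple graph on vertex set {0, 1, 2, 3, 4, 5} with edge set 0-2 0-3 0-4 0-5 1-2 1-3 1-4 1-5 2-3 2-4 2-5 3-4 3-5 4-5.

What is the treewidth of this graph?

4

A width-4 tree decomposition is:
Bags: B1 = {1, 2, 3, 4, 5}  B2 = {0, 2, 3, 4, 5}
Tree: B1–B2
The largest bag has 5 vertices, giving width 4; this decomposition certifies tw(G) ≤ 4. On the other hand G contains the 5-clique {0, 2, 3, 4, 5}. A clique must lie in a single bag of any decomposition, so no decomposition can have width below 4. Combining the bounds, tw(G) = 4.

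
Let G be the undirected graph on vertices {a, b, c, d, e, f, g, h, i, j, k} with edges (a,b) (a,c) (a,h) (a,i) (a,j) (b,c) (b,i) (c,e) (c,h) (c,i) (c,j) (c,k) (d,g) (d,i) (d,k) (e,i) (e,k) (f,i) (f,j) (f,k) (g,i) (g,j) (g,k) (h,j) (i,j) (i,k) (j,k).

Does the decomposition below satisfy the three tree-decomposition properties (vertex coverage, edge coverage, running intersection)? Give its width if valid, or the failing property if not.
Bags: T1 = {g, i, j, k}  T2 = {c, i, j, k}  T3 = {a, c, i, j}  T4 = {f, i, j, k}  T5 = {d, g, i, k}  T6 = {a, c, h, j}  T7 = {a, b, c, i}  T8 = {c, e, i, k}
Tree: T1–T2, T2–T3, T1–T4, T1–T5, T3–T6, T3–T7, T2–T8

Yes; width 3.

Checking the three conditions: (i) the bags cover all of {a, b, c, d, e, f, g, h, i, j, k}; (ii) for each edge, some bag contains both endpoints; (iii) the bags containing any fixed vertex form a subtree. All hold, so the decomposition is valid with width 4 − 1 = 3.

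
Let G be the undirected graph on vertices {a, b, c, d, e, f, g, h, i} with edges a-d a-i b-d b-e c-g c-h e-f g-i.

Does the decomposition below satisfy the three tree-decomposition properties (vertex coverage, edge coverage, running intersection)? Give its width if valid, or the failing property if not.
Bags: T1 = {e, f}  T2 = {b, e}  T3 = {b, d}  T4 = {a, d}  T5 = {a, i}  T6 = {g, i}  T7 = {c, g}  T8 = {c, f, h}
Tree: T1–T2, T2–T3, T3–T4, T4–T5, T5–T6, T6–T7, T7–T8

No — bags containing vertex f are not connected in the tree.

A tree decomposition must satisfy three properties: every vertex lies in some bag; for every edge, both endpoints lie together in some bag; and for every vertex, the bags containing it form a connected subtree. Here bags containing vertex f are not connected in the tree, so the decomposition is invalid.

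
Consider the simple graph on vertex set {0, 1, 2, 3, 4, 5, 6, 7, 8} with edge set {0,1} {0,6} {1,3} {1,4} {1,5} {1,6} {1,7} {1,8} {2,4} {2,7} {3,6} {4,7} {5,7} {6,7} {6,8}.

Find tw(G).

A width-2 tree decomposition is:
Bags: B1 = {1, 3, 6}  B2 = {1, 6, 7}  B3 = {1, 4, 7}  B4 = {1, 5, 7}  B5 = {1, 6, 8}  B6 = {0, 1, 6}  B7 = {2, 4, 7}
Tree: B1–B2, B2–B3, B2–B4, B1–B5, B1–B6, B3–B7
Every bag has size at most 3, so the width is 3 − 1 = 2 and tw(G) ≤ 2. For the lower bound, the 3 vertices {1, 4, 7} are pairwise adjacent, and any tree decomposition puts a clique entirely inside one bag — forcing width ≥ 2. Hence tw(G) = 2 exactly.

2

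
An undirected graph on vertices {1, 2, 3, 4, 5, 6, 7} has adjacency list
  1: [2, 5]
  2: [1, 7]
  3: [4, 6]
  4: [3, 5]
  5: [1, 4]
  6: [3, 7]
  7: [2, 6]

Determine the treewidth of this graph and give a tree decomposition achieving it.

Treewidth 2.
Bags: B1 = {1, 4, 5}  B2 = {1, 2, 4}  B3 = {2, 4, 7}  B4 = {4, 6, 7}  B5 = {3, 4, 6}
Tree: B1–B2, B2–B3, B3–B4, B4–B5

The largest bag has 3 vertices, giving width 2; this decomposition certifies tw(G) ≤ 2. For the lower bound, G contains the cycle 4–5–1–2–7–6–3–4, so G is not a forest; only forests have treewidth ≤ 1, hence tw(G) ≥ 2. Combining the bounds, tw(G) = 2.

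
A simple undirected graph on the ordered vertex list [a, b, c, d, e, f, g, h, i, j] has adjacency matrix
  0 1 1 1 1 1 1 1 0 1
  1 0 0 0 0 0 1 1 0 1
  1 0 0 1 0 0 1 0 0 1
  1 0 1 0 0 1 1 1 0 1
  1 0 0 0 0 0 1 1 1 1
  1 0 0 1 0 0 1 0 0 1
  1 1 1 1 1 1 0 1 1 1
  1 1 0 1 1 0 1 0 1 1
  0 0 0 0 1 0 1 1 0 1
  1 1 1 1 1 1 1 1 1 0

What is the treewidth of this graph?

4

A width-4 tree decomposition is:
Bags: B1 = {a, d, f, g, j}  B2 = {a, d, g, h, j}  B3 = {a, b, g, h, j}  B4 = {a, e, g, h, j}  B5 = {e, g, h, i, j}  B6 = {a, c, d, g, j}
Tree: B1–B2, B2–B3, B2–B4, B4–B5, B2–B6
Each bag holds 5 vertices, so the decomposition has width 4, which upper-bounds the treewidth. On the other hand G contains the 5-clique {a, d, g, h, j}. A clique must lie in a single bag of any decomposition, so no decomposition can have width below 4. The upper and lower bounds meet at 4, so that is the treewidth.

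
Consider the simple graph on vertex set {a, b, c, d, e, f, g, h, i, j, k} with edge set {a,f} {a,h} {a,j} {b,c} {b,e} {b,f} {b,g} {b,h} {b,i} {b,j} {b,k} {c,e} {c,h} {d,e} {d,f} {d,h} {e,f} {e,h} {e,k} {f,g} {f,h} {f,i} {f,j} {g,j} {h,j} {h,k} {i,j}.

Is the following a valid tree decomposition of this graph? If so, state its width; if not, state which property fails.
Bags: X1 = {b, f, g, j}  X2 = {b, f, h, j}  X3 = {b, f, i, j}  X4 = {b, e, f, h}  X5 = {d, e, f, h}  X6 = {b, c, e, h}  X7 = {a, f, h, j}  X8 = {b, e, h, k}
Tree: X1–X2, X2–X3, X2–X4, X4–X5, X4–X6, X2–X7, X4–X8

Yes; width 3.

Vertex coverage: the bags together contain {a, b, c, d, e, f, g, h, i, j, k}, the full vertex set. Edge coverage: each edge of G has both endpoints in at least one bag. Running intersection: for every vertex, the bags containing it form a connected subtree. All three properties hold, so this is a valid tree decomposition of width max|bag| − 1 = 3, and hence tw(G) ≤ 3.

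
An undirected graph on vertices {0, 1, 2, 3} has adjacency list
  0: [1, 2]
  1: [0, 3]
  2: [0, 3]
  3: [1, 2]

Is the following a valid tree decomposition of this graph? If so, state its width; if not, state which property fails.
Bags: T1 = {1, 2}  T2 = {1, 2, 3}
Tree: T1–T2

A tree decomposition must satisfy three properties: every vertex lies in some bag; for every edge, both endpoints lie together in some bag; and for every vertex, the bags containing it form a connected subtree. Here vertex 0 appears in no bag, so the decomposition is invalid.

No — vertex 0 appears in no bag.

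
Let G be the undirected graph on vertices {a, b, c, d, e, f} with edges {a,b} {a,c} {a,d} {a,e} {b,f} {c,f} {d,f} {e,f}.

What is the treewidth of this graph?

2

A width-2 tree decomposition is:
Bags: B1 = {a, b, f}  B2 = {a, e, f}  B3 = {a, d, f}  B4 = {a, c, f}
Tree: B1–B2, B2–B3, B3–B4
Every bag has size at most 3, so the width is 3 − 1 = 2 and tw(G) ≤ 2. The edges a–b–f–e–a form a cycle, so G is not a tree and its treewidth is at least 2. Therefore the treewidth is 2.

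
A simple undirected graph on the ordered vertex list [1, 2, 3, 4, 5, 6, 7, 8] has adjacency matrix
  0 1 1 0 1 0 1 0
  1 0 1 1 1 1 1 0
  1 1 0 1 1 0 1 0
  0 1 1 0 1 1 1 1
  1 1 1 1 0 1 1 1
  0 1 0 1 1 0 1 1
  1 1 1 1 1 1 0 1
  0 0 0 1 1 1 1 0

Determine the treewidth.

A width-4 tree decomposition is:
Bags: B1 = {2, 4, 5, 6, 7}  B2 = {4, 5, 6, 7, 8}  B3 = {2, 3, 4, 5, 7}  B4 = {1, 2, 3, 5, 7}
Tree: B1–B2, B1–B3, B3–B4
The largest bag has 5 vertices, giving width 4; this decomposition certifies tw(G) ≤ 4. Conversely, {4, 5, 6, 7, 8} is a clique of size 5, and the vertices of any clique must share a bag in every tree decomposition; so some bag has ≥ 5 vertices and tw(G) ≥ 4. The upper and lower bounds meet at 4, so that is the treewidth.

4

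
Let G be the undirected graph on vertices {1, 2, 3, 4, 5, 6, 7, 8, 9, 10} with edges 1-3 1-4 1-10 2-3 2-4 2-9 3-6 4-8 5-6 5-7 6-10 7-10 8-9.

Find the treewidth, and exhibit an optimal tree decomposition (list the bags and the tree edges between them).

Treewidth 2.
Bags: B1 = {5, 6, 7}  B2 = {6, 7, 10}  B3 = {3, 6, 10}  B4 = {1, 3, 10}  B5 = {1, 2, 3}  B6 = {1, 2, 4}  B7 = {2, 4, 9}  B8 = {4, 8, 9}
Tree: B1–B2, B2–B3, B3–B4, B4–B5, B5–B6, B6–B7, B7–B8

Every bag has size at most 3, so the width is 3 − 1 = 2 and tw(G) ≤ 2. For the lower bound, G contains the cycle 5–7–10–6–5, so G is not a forest; only forests have treewidth ≤ 1, hence tw(G) ≥ 2. Combining the bounds, tw(G) = 2.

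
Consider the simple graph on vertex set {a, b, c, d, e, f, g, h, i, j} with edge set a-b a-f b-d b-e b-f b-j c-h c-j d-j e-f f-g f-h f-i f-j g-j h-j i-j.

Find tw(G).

A width-2 tree decomposition is:
Bags: B1 = {b, f, j}  B2 = {f, i, j}  B3 = {f, h, j}  B4 = {c, h, j}  B5 = {a, b, f}  B6 = {b, e, f}  B7 = {f, g, j}  B8 = {b, d, j}
Tree: B1–B2, B2–B3, B3–B4, B1–B5, B1–B6, B3–B7, B1–B8
The largest bag has 3 vertices, giving width 2; this decomposition certifies tw(G) ≤ 2. Conversely, {b, d, j} is a clique of size 3, and the vertices of any clique must share a bag in every tree decomposition; so some bag has ≥ 3 vertices and tw(G) ≥ 2. Hence tw(G) = 2 exactly.

2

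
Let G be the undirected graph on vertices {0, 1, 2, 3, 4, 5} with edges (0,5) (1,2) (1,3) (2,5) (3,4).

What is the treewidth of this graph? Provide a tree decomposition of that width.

Treewidth 1.
One such decomposition:
Bags: B1 = {0, 5}  B2 = {2, 5}  B3 = {1, 2}  B4 = {1, 3}  B5 = {3, 4}
Tree: B1–B2, B2–B3, B3–B4, B4–B5

Each bag holds 2 vertices, so the decomposition has width 1, which upper-bounds the treewidth. Any graph with an edge has treewidth ≥ 1, and G has the edge 0–5. The upper and lower bounds meet at 1, so that is the treewidth.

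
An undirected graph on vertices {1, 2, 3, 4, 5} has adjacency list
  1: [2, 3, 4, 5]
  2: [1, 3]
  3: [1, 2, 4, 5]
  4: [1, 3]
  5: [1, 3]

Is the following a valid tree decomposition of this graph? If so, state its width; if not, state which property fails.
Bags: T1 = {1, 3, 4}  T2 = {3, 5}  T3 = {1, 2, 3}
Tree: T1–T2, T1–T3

No — edge (1,5) lies in no bag.

A tree decomposition must satisfy three properties: every vertex lies in some bag; for every edge, both endpoints lie together in some bag; and for every vertex, the bags containing it form a connected subtree. Here edge (1,5) lies in no bag, so the decomposition is invalid.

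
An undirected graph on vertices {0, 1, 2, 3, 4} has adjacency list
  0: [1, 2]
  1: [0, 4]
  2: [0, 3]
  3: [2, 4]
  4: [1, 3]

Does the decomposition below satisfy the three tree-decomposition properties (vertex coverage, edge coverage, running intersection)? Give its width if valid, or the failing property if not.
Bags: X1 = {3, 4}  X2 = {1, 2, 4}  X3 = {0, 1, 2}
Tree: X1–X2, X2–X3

No — edge (2,3) lies in no bag.

A tree decomposition must satisfy three properties: every vertex lies in some bag; for every edge, both endpoints lie together in some bag; and for every vertex, the bags containing it form a connected subtree. Here edge (2,3) lies in no bag, so the decomposition is invalid.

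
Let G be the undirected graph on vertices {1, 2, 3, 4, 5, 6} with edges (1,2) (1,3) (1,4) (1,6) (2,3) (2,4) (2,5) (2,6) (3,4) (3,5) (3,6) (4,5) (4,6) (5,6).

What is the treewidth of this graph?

4

A width-4 tree decomposition is:
Bags: B1 = {2, 3, 4, 5, 6}  B2 = {1, 2, 3, 4, 6}
Tree: B1–B2
Every bag has size at most 5, so the width is 5 − 1 = 4 and tw(G) ≤ 4. For the lower bound, the 5 vertices {1, 2, 3, 4, 6} are pairwise adjacent, and any tree decomposition puts a clique entirely inside one bag — forcing width ≥ 4. Combining the bounds, tw(G) = 4.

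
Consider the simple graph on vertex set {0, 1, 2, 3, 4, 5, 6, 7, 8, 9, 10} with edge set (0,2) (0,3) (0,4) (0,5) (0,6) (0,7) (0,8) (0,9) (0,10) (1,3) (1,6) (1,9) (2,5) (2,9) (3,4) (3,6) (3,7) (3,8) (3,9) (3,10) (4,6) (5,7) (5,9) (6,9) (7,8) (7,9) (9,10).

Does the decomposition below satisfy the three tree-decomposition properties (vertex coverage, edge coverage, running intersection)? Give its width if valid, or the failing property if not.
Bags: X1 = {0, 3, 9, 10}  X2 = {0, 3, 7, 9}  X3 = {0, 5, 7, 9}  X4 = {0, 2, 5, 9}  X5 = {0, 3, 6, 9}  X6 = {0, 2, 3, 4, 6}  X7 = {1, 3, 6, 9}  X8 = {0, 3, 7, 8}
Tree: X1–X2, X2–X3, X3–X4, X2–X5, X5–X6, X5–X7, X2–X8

No — bags containing vertex 2 are not connected in the tree.

A tree decomposition must satisfy three properties: every vertex lies in some bag; for every edge, both endpoints lie together in some bag; and for every vertex, the bags containing it form a connected subtree. Here bags containing vertex 2 are not connected in the tree, so the decomposition is invalid.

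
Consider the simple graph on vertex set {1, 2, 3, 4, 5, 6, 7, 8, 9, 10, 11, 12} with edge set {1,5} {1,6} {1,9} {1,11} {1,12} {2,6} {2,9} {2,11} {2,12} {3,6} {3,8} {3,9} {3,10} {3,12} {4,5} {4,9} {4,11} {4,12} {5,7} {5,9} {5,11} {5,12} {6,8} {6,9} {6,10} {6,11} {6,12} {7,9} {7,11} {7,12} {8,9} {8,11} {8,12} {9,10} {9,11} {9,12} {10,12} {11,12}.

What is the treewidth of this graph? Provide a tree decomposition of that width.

Every bag has size at most 5, so the width is 5 − 1 = 4 and tw(G) ≤ 4. Conversely, {6, 8, 9, 11, 12} is a clique of size 5, and the vertices of any clique must share a bag in every tree decomposition; so some bag has ≥ 5 vertices and tw(G) ≥ 4. Hence tw(G) = 4 exactly.

Treewidth 4.
One optimal decomposition is:
Bags: B1 = {2, 6, 9, 11, 12}  B2 = {6, 8, 9, 11, 12}  B3 = {1, 6, 9, 11, 12}  B4 = {1, 5, 9, 11, 12}  B5 = {3, 6, 8, 9, 12}  B6 = {5, 7, 9, 11, 12}  B7 = {4, 5, 9, 11, 12}  B8 = {3, 6, 9, 10, 12}
Tree: B1–B2, B2–B3, B3–B4, B2–B5, B4–B6, B6–B7, B5–B8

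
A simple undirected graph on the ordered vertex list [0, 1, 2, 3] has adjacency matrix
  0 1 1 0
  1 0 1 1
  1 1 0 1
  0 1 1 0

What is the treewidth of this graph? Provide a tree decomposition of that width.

Each bag holds 3 vertices, so the decomposition has width 2, which upper-bounds the treewidth. Conversely, {0, 1, 2} is a clique of size 3, and the vertices of any clique must share a bag in every tree decomposition; so some bag has ≥ 3 vertices and tw(G) ≥ 2. Combining the bounds, tw(G) = 2.

Treewidth 2.
Bags: B1 = {1, 2, 3}  B2 = {0, 1, 2}
Tree: B1–B2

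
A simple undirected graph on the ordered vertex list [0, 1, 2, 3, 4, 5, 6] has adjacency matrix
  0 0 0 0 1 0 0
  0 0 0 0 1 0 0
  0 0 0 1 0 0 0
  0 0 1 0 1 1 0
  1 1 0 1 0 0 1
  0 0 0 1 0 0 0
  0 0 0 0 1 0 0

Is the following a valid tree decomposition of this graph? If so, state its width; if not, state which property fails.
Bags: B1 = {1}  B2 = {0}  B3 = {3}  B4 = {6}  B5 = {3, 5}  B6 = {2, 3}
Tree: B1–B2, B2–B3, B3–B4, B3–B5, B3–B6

A tree decomposition must satisfy three properties: every vertex lies in some bag; for every edge, both endpoints lie together in some bag; and for every vertex, the bags containing it form a connected subtree. Here vertex 4 appears in no bag, so the decomposition is invalid.

No — vertex 4 appears in no bag.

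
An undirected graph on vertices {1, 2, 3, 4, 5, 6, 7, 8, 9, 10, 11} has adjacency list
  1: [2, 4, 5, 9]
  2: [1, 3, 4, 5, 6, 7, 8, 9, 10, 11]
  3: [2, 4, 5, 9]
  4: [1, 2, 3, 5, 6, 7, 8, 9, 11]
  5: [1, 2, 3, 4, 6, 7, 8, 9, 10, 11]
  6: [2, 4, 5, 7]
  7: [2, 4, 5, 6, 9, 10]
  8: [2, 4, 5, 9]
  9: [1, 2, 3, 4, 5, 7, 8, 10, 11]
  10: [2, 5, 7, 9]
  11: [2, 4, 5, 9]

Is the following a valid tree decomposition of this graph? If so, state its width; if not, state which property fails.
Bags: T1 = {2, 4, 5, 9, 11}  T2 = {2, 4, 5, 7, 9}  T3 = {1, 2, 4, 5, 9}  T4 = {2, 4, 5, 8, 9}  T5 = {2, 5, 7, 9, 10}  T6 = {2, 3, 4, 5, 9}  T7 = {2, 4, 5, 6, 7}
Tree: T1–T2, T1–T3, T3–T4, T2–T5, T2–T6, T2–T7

Every vertex of G appears in some bag (union = {1, 2, 3, 4, 5, 6, 7, 8, 9, 10, 11}); every edge is covered by a bag; and for each vertex v the set of bags containing v is connected in the bag tree. The decomposition is therefore valid. The largest bag has 5 vertices, so the width is 4.

Yes; width 4.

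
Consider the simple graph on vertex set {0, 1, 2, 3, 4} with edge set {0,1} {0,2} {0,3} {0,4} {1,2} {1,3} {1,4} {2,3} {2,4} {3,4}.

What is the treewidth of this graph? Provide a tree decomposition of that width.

With just one bag of size 5, the width is 5 − 1 = 4, so tw(G) ≤ 4. On the other hand G contains the 5-clique {0, 1, 2, 3, 4}. A clique must lie in a single bag of any decomposition, so no decomposition can have width below 4. The upper and lower bounds meet at 4, so that is the treewidth.

Treewidth 4.
One such decomposition:
Bags: B1 = {0, 1, 2, 3, 4}
Tree: (single bag)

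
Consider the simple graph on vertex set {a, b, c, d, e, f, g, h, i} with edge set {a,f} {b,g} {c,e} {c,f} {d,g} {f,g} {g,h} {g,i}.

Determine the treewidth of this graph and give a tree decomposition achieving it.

Treewidth 1.
One such decomposition:
Bags: B1 = {f, g}  B2 = {g, h}  B3 = {d, g}  B4 = {b, g}  B5 = {a, f}  B6 = {g, i}  B7 = {c, f}  B8 = {c, e}
Tree: B1–B2, B2–B3, B3–B4, B1–B5, B3–B6, B1–B7, B7–B8

Every bag has size at most 2, so the width is 2 − 1 = 1 and tw(G) ≤ 1. G has an edge, so its treewidth is at least 1. The upper and lower bounds meet at 1, so that is the treewidth.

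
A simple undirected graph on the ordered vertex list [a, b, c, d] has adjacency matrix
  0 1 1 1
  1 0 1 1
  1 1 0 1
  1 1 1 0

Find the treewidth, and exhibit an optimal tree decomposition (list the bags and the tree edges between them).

Treewidth 3.
One optimal decomposition is:
Bags: B1 = {a, b, c, d}
Tree: (single bag)

A single bag containing all 4 vertices is trivially a valid decomposition of width 3. Conversely, {a, b, c, d} is a clique of size 4, and the vertices of any clique must share a bag in every tree decomposition; so some bag has ≥ 4 vertices and tw(G) ≥ 3. Combining the bounds, tw(G) = 3.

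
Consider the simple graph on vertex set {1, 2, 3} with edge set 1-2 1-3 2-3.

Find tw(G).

A width-2 tree decomposition is:
Bags: B1 = {1, 2, 3}
Tree: (single bag)
A single bag containing all 3 vertices is trivially a valid decomposition of width 2. Conversely, {1, 2, 3} is a clique of size 3, and the vertices of any clique must share a bag in every tree decomposition; so some bag has ≥ 3 vertices and tw(G) ≥ 2. The upper and lower bounds meet at 2, so that is the treewidth.

2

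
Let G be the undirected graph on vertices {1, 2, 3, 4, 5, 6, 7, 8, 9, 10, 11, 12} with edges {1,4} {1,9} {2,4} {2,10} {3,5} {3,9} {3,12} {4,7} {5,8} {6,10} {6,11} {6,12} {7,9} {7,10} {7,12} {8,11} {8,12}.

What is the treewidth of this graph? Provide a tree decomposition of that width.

Treewidth 3.
One optimal decomposition is:
Bags: B1 = {3, 5, 8, 11}  B2 = {3, 8, 11, 12}  B3 = {3, 6, 11, 12}  B4 = {3, 6, 9, 12}  B5 = {6, 7, 9, 12}  B6 = {6, 7, 9, 10}  B7 = {1, 7, 9, 10}  B8 = {1, 4, 7, 10}  B9 = {1, 2, 4, 10}
Tree: B1–B2, B2–B3, B3–B4, B4–B5, B5–B6, B6–B7, B7–B8, B8–B9

Each bag holds 4 vertices, so the decomposition has width 3, which upper-bounds the treewidth. For the lower bound: the 4 vertex sets {5,8,11}, {3}, {12}, {6,7,9,10} are disjoint, each induces a connected subgraph, and every pair is joined by at least one edge of G. Contracting each set to a single vertex therefore yields K_{4} as a minor, and since treewidth is minor-monotone, tw(G) ≥ tw(K_{4}) = 3. Therefore the treewidth is 3.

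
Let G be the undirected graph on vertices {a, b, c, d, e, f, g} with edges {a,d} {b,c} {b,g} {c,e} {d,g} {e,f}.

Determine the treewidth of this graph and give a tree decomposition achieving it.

Treewidth 1.
One optimal decomposition is:
Bags: B1 = {e, f}  B2 = {c, e}  B3 = {b, c}  B4 = {b, g}  B5 = {d, g}  B6 = {a, d}
Tree: B1–B2, B2–B3, B3–B4, B4–B5, B5–B6

Each bag holds 2 vertices, so the decomposition has width 1, which upper-bounds the treewidth. Any graph with an edge has treewidth ≥ 1, and G has the edge f–e. Combining the bounds, tw(G) = 1.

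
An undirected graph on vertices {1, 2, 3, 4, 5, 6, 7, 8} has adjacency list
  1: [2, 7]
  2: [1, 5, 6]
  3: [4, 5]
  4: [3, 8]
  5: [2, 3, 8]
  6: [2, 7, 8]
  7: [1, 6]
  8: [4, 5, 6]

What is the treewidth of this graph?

2

A width-2 tree decomposition is:
Bags: B1 = {1, 6, 7}  B2 = {1, 2, 6}  B3 = {2, 6, 8}  B4 = {2, 5, 8}  B5 = {4, 5, 8}  B6 = {3, 4, 5}
Tree: B1–B2, B2–B3, B3–B4, B4–B5, B5–B6
The largest bag has 3 vertices, giving width 2; this decomposition certifies tw(G) ≤ 2. Since 7–1–2–6–7 is a cycle in G, G is not acyclic. Forests are exactly the graphs of treewidth ≤ 1, so tw(G) ≥ 2. Combining the bounds, tw(G) = 2.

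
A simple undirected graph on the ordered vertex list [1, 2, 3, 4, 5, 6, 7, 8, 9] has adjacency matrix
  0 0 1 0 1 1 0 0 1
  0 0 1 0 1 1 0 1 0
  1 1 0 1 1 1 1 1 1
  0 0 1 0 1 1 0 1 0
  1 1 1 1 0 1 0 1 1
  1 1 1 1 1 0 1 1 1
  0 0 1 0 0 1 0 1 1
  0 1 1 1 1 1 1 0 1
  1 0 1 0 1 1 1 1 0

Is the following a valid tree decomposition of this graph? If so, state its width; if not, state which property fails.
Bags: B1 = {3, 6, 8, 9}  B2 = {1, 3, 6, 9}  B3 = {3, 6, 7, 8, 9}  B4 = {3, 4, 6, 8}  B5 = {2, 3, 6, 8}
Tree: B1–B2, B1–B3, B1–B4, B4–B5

No — vertex 5 appears in no bag.

A tree decomposition must satisfy three properties: every vertex lies in some bag; for every edge, both endpoints lie together in some bag; and for every vertex, the bags containing it form a connected subtree. Here vertex 5 appears in no bag, so the decomposition is invalid.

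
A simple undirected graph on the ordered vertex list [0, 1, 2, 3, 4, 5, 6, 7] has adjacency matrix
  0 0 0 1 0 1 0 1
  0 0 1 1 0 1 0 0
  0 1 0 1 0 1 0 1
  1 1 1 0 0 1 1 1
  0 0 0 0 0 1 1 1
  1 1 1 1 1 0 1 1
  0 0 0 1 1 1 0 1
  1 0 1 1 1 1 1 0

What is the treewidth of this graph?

A width-3 tree decomposition is:
Bags: B1 = {3, 5, 6, 7}  B2 = {2, 3, 5, 7}  B3 = {1, 2, 3, 5}  B4 = {0, 3, 5, 7}  B5 = {4, 5, 6, 7}
Tree: B1–B2, B2–B3, B2–B4, B1–B5
The largest bag has 4 vertices, giving width 3; this decomposition certifies tw(G) ≤ 3. On the other hand G contains the 4-clique {1, 2, 3, 5}. A clique must lie in a single bag of any decomposition, so no decomposition can have width below 3. Hence tw(G) = 3 exactly.

3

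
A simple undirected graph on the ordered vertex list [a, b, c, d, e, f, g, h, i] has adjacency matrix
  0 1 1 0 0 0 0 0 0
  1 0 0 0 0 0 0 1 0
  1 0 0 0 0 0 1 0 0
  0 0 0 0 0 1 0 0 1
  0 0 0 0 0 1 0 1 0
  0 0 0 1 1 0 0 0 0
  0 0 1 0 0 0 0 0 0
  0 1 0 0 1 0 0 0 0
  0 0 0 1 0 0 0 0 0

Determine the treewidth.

A width-1 tree decomposition is:
Bags: B1 = {c, g}  B2 = {a, c}  B3 = {a, b}  B4 = {b, h}  B5 = {e, h}  B6 = {e, f}  B7 = {d, f}  B8 = {d, i}
Tree: B1–B2, B2–B3, B3–B4, B4–B5, B5–B6, B6–B7, B7–B8
Every bag has size at most 2, so the width is 2 − 1 = 1 and tw(G) ≤ 1. G has an edge, so its treewidth is at least 1. The upper and lower bounds meet at 1, so that is the treewidth.

1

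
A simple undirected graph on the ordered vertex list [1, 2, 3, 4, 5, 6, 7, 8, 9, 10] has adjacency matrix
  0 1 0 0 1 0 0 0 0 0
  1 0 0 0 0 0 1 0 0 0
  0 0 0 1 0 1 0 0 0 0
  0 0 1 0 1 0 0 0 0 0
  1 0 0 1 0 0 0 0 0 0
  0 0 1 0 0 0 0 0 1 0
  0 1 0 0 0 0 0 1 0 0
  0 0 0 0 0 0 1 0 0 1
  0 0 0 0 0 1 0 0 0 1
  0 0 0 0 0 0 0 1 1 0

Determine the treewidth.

2

A width-2 tree decomposition is:
Bags: B1 = {3, 6, 9}  B2 = {3, 4, 9}  B3 = {4, 5, 9}  B4 = {1, 5, 9}  B5 = {1, 2, 9}  B6 = {2, 7, 9}  B7 = {7, 8, 9}  B8 = {8, 9, 10}
Tree: B1–B2, B2–B3, B3–B4, B4–B5, B5–B6, B6–B7, B7–B8
Every bag has size at most 3, so the width is 3 − 1 = 2 and tw(G) ≤ 2. For the lower bound, G contains the cycle 9–6–3–4–5–1–2–7–8–10–9, so G is not a forest; only forests have treewidth ≤ 1, hence tw(G) ≥ 2. Hence tw(G) = 2 exactly.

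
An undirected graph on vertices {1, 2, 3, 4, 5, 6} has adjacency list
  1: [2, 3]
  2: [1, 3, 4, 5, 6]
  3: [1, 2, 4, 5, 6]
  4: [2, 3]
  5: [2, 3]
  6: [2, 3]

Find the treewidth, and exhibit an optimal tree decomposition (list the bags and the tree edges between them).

Every bag has size at most 3, so the width is 3 − 1 = 2 and tw(G) ≤ 2. On the other hand G contains the 3-clique {1, 2, 3}. A clique must lie in a single bag of any decomposition, so no decomposition can have width below 2. The upper and lower bounds meet at 2, so that is the treewidth.

Treewidth 2.
One such decomposition:
Bags: B1 = {2, 3, 6}  B2 = {2, 3, 4}  B3 = {2, 3, 5}  B4 = {1, 2, 3}
Tree: B1–B2, B1–B3, B3–B4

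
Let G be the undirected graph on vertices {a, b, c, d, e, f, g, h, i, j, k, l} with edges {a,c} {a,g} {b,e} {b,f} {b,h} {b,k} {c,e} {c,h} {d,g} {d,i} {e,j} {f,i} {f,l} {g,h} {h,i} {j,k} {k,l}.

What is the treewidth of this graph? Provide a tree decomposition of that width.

Treewidth 3.
Bags: B1 = {e, j, k, l}  B2 = {b, e, k, l}  B3 = {b, e, f, l}  B4 = {b, c, e, f}  B5 = {b, c, f, h}  B6 = {c, f, h, i}  B7 = {a, c, h, i}  B8 = {a, g, h, i}  B9 = {a, d, g, i}
Tree: B1–B2, B2–B3, B3–B4, B4–B5, B5–B6, B6–B7, B7–B8, B8–B9

Each bag holds 4 vertices, so the decomposition has width 3, which upper-bounds the treewidth. For the lower bound: the 4 vertex sets {j,k,l}, {e}, {b}, {c,f,h,i} are disjoint, each induces a connected subgraph, and every pair is joined by at least one edge of G. Contracting each set to a single vertex therefore yields K_{4} as a minor, and since treewidth is minor-monotone, tw(G) ≥ tw(K_{4}) = 3. Therefore the treewidth is 3.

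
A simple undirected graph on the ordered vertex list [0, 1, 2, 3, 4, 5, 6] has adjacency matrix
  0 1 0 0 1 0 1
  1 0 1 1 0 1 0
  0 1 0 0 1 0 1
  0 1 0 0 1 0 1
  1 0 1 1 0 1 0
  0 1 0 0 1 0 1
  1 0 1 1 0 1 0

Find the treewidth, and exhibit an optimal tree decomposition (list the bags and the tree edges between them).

Treewidth 3.
One such decomposition:
Bags: B1 = {0, 1, 4, 6}  B2 = {1, 2, 4, 6}  B3 = {1, 3, 4, 6}  B4 = {1, 4, 5, 6}
Tree: B1–B2, B2–B3, B3–B4

Each bag holds 4 vertices, so the decomposition has width 3, which upper-bounds the treewidth. For the lower bound: the 4 vertex sets {0,6}, {2,4}, {1}, {3} are disjoint, each induces a connected subgraph, and every pair is joined by at least one edge of G. Contracting each set to a single vertex therefore yields K_{4} as a minor, and since treewidth is minor-monotone, tw(G) ≥ tw(K_{4}) = 3. The upper and lower bounds meet at 3, so that is the treewidth.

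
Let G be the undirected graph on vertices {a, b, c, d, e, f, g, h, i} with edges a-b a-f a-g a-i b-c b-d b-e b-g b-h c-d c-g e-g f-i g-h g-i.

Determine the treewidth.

A width-2 tree decomposition is:
Bags: B1 = {b, g, h}  B2 = {b, c, g}  B3 = {b, e, g}  B4 = {a, b, g}  B5 = {a, g, i}  B6 = {a, f, i}  B7 = {b, c, d}
Tree: B1–B2, B2–B3, B3–B4, B4–B5, B5–B6, B2–B7
Every bag has size at most 3, so the width is 3 − 1 = 2 and tw(G) ≤ 2. For the lower bound, the 3 vertices {b, c, d} are pairwise adjacent, and any tree decomposition puts a clique entirely inside one bag — forcing width ≥ 2. Hence tw(G) = 2 exactly.

2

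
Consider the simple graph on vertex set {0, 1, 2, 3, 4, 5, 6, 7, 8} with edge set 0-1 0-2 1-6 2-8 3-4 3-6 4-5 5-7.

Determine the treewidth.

A width-1 tree decomposition is:
Bags: B1 = {2, 8}  B2 = {0, 2}  B3 = {0, 1}  B4 = {1, 6}  B5 = {3, 6}  B6 = {3, 4}  B7 = {4, 5}  B8 = {5, 7}
Tree: B1–B2, B2–B3, B3–B4, B4–B5, B5–B6, B6–B7, B7–B8
Each bag holds 2 vertices, so the decomposition has width 1, which upper-bounds the treewidth. G has an edge, so its treewidth is at least 1. Hence tw(G) = 1 exactly.

1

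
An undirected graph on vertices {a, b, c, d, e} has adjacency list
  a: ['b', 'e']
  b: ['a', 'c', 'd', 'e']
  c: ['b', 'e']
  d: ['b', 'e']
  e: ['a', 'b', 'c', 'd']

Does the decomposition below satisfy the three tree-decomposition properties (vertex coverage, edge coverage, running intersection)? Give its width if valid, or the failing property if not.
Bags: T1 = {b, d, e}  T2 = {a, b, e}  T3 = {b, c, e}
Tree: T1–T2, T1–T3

Checking the three conditions: (i) the bags cover all of {a, b, c, d, e}; (ii) for each edge, some bag contains both endpoints; (iii) the bags containing any fixed vertex form a subtree. All hold, so the decomposition is valid with width 3 − 1 = 2.

Yes; width 2.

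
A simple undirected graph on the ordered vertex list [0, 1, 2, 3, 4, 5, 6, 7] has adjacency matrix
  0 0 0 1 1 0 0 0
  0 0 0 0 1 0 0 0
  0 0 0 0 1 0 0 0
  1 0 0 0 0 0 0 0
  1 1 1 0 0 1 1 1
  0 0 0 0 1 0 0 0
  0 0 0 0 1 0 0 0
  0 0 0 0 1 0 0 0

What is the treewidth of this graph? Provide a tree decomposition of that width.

Treewidth 1.
One such decomposition:
Bags: B1 = {0, 4}  B2 = {0, 3}  B3 = {4, 6}  B4 = {2, 4}  B5 = {4, 5}  B6 = {4, 7}  B7 = {1, 4}
Tree: B1–B2, B1–B3, B3–B4, B4–B5, B1–B6, B5–B7

Every bag has size at most 2, so the width is 2 − 1 = 1 and tw(G) ≤ 1. Any graph with an edge has treewidth ≥ 1, and G has the edge 4–0. Hence tw(G) = 1 exactly.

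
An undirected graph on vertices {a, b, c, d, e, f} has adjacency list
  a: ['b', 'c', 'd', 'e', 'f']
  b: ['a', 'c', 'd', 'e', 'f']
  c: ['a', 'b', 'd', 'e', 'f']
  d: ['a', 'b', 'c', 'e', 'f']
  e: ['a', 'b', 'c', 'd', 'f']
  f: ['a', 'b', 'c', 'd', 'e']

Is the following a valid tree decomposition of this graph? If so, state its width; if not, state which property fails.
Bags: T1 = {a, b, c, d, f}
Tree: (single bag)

No — vertex e appears in no bag.

A tree decomposition must satisfy three properties: every vertex lies in some bag; for every edge, both endpoints lie together in some bag; and for every vertex, the bags containing it form a connected subtree. Here vertex e appears in no bag, so the decomposition is invalid.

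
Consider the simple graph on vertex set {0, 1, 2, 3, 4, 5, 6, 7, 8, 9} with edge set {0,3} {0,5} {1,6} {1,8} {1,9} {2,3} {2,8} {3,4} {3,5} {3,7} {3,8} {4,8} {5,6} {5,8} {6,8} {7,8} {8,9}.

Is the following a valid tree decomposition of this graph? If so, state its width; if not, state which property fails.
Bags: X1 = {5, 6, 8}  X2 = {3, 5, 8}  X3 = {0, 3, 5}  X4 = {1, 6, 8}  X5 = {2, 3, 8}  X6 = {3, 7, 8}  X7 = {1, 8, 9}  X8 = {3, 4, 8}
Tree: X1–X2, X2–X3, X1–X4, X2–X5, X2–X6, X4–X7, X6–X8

Checking the three conditions: (i) the bags cover all of {0, 1, 2, 3, 4, 5, 6, 7, 8, 9}; (ii) for each edge, some bag contains both endpoints; (iii) the bags containing any fixed vertex form a subtree. All hold, so the decomposition is valid with width 3 − 1 = 2.

Yes; width 2.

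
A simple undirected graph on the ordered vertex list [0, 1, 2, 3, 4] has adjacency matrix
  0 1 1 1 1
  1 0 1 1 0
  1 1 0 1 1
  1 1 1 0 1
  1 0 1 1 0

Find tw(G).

3

A width-3 tree decomposition is:
Bags: B1 = {0, 1, 2, 3}  B2 = {0, 2, 3, 4}
Tree: B1–B2
Each bag holds 4 vertices, so the decomposition has width 3, which upper-bounds the treewidth. For the lower bound, the 4 vertices {0, 1, 2, 3} are pairwise adjacent, and any tree decomposition puts a clique entirely inside one bag — forcing width ≥ 3. The upper and lower bounds meet at 3, so that is the treewidth.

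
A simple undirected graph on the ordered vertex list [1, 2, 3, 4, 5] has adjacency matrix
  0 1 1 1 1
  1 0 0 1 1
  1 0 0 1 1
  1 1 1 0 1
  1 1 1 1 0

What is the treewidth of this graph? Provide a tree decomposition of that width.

Every bag has size at most 4, so the width is 4 − 1 = 3 and tw(G) ≤ 3. For the lower bound, the 4 vertices {1, 2, 4, 5} are pairwise adjacent, and any tree decomposition puts a clique entirely inside one bag — forcing width ≥ 3. Therefore the treewidth is 3.

Treewidth 3.
One optimal decomposition is:
Bags: B1 = {1, 2, 4, 5}  B2 = {1, 3, 4, 5}
Tree: B1–B2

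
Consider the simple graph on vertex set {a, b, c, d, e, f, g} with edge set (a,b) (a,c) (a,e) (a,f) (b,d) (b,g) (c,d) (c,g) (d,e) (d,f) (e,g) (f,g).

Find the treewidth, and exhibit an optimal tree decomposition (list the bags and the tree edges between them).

Each bag holds 4 vertices, so the decomposition has width 3, which upper-bounds the treewidth. For the lower bound: the 4 vertex sets {a,e}, {c,d}, {g}, {f} are disjoint, each induces a connected subgraph, and every pair is joined by at least one edge of G. Contracting each set to a single vertex therefore yields K_{4} as a minor, and since treewidth is minor-monotone, tw(G) ≥ tw(K_{4}) = 3. The upper and lower bounds meet at 3, so that is the treewidth.

Treewidth 3.
Bags: B1 = {a, d, e, g}  B2 = {a, c, d, g}  B3 = {a, d, f, g}  B4 = {a, b, d, g}
Tree: B1–B2, B2–B3, B3–B4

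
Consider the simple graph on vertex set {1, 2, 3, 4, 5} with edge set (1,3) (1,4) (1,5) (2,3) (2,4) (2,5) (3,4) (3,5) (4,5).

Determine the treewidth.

3

A width-3 tree decomposition is:
Bags: B1 = {1, 3, 4, 5}  B2 = {2, 3, 4, 5}
Tree: B1–B2
The largest bag has 4 vertices, giving width 3; this decomposition certifies tw(G) ≤ 3. For the lower bound, the 4 vertices {1, 3, 4, 5} are pairwise adjacent, and any tree decomposition puts a clique entirely inside one bag — forcing width ≥ 3. Therefore the treewidth is 3.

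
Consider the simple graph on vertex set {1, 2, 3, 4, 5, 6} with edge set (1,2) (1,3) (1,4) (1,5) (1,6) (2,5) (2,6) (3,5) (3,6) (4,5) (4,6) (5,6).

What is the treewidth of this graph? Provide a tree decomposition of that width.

Treewidth 3.
One optimal decomposition is:
Bags: B1 = {1, 2, 5, 6}  B2 = {1, 4, 5, 6}  B3 = {1, 3, 5, 6}
Tree: B1–B2, B2–B3

The largest bag has 4 vertices, giving width 3; this decomposition certifies tw(G) ≤ 3. For the lower bound, the 4 vertices {1, 2, 5, 6} are pairwise adjacent, and any tree decomposition puts a clique entirely inside one bag — forcing width ≥ 3. Therefore the treewidth is 3.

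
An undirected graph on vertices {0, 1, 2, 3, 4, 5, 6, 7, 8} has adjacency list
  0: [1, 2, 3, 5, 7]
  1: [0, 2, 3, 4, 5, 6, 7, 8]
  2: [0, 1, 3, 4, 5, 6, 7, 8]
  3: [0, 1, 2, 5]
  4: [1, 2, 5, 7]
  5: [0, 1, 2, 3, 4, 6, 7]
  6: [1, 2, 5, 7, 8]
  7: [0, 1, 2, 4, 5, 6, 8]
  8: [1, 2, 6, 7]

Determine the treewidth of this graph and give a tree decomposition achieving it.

The largest bag has 5 vertices, giving width 4; this decomposition certifies tw(G) ≤ 4. For the lower bound, the 5 vertices {1, 2, 6, 7, 8} are pairwise adjacent, and any tree decomposition puts a clique entirely inside one bag — forcing width ≥ 4. Hence tw(G) = 4 exactly.

Treewidth 4.
One such decomposition:
Bags: B1 = {1, 2, 6, 7, 8}  B2 = {1, 2, 5, 6, 7}  B3 = {1, 2, 4, 5, 7}  B4 = {0, 1, 2, 5, 7}  B5 = {0, 1, 2, 3, 5}
Tree: B1–B2, B2–B3, B3–B4, B4–B5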